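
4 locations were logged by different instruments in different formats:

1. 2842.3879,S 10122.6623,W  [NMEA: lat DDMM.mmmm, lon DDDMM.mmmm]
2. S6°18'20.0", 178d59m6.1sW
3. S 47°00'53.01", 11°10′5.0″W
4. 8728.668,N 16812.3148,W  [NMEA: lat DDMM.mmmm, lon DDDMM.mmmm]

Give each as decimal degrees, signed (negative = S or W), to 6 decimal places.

Point 1:
  φ: split at 2 digits → 28° and 42.3879′; 28 + 42.3879/60 = 28.7064650
  hemisphere S, so the sign is −
  Lon: split at 3 digits → 101° and 22.6623′; 101 + 22.6623/60 = 101.3777050
  W → negative
Point 2:
  Latitude: 18′ + 20″ = 18.33333′; 6 + 18.33333/60 = 6.3055556
  S → negative
  Longitude: 178° + 59/60 + 6.1/3600 = 178 + 0.983333 + 0.001694 = 178.9850278
  hemisphere W, so the sign is −
Point 3:
  Lat: 0′ + 53.01″ = 0.88350′; 47 + 0.88350/60 = 47.0147250
  S → negative
  λ: 11° + 10/60 + 5/3600 = 11 + 0.166667 + 0.001389 = 11.1680556
  hemisphere W, so the sign is −
Point 4:
  Latitude: split at 2 digits → 87° and 28.668′; 87 + 28.668/60 = 87.4778000
  N → positive
  Longitude: degrees = first 3 digits = 168, minutes = 12.3148; 168 + 12.3148/60 = 168.2052467
  W ⇒ negate

1. -28.706465, -101.377705
2. -6.305556, -178.985028
3. -47.014725, -11.168056
4. 87.477800, -168.205247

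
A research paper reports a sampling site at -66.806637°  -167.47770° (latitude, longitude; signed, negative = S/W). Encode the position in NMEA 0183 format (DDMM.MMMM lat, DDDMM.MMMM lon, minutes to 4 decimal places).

6648.3982,S / 16728.6620,W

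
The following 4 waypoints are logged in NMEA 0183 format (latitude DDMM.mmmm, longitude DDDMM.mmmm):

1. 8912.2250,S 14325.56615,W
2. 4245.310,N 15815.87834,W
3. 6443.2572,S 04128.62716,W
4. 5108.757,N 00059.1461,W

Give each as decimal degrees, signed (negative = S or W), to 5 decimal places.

1. -89.20375, -143.42610
2. 42.75517, -158.26464
3. -64.72095, -41.47712
4. 51.14595, -0.98577

Point 1:
  Latitude: degrees = first 2 digits = 89, minutes = 12.225; 89 + 12.225/60 = 89.203750
  hemisphere S, so the sign is −
  λ: degrees = first 3 digits = 143, minutes = 25.56615; 143 + 25.56615/60 = 143.426103
  hemisphere W, so the sign is −
Point 2:
  Latitude: split at 2 digits → 42° and 45.31′; 42 + 45.31/60 = 42.755167
  N → positive
  Longitude: split at 3 digits → 158° and 15.87834′; 158 + 15.87834/60 = 158.264639
  hemisphere W, so the sign is −
Point 3:
  Lat: degrees = first 2 digits = 64, minutes = 43.2572; 64 + 43.2572/60 = 64.720953
  hemisphere S, so the sign is −
  λ: degrees = first 3 digits = 41, minutes = 28.62716; 41 + 28.62716/60 = 41.477119
  W ⇒ negate
Point 4:
  Lat: degrees = first 2 digits = 51, minutes = 8.757; 51 + 8.757/60 = 51.145950
  N ⇒ keep positive
  Lon: split at 3 digits → 000° and 59.1461′; 0 + 59.1461/60 = 0.985768
  hemisphere W, so the sign is −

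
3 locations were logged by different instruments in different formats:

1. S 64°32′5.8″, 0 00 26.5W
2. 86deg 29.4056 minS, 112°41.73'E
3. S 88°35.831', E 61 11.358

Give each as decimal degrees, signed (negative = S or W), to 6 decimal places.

1. -64.534944, -0.007361
2. -86.490093, 112.695500
3. -88.597183, 61.189300

Point 1:
  Lat: 64° + 32/60 + 5.8/3600 = 64 + 0.533333 + 0.001611 = 64.5349444
  S → negative
  λ: 0° + 0/60 + 26.5/3600 = 0 + 0.000000 + 0.007361 = 0.0073611
  W → negative
Point 2:
  Latitude: 29.4056′ = 0.490093°; total 86.4900933
  S ⇒ negate
  Lon: 41.73′ = 0.695500°; total 112.6955000
  E ⇒ keep positive
Point 3:
  φ: 35.831′ = 0.597183°; total 88.5971833
  hemisphere S, so the sign is −
  λ: 61 + 11.358/60 = 61.1893000
  E ⇒ keep positive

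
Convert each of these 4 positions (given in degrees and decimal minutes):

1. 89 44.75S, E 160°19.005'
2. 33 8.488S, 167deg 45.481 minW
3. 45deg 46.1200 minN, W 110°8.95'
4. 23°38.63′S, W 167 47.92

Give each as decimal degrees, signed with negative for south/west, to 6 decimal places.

Point 1:
  Lat: 44.75′ = 0.745833°; total 89.7458333
  hemisphere S, so the sign is −
  λ: 19.005′ = 0.316750°; total 160.3167500
  E ⇒ keep positive
Point 2:
  φ: 8.488′ = 0.141467°; total 33.1414667
  S → negative
  Longitude: 167 + 45.481/60 = 167.7580167
  W ⇒ negate
Point 3:
  Latitude: 45 + 46.12/60 = 45.7686667
  N → positive
  λ: 8.95′ = 0.149167°; total 110.1491667
  hemisphere W, so the sign is −
Point 4:
  φ: 38.63′ = 0.643833°; total 23.6438333
  hemisphere S, so the sign is −
  Longitude: 167 + 47.92/60 = 167.7986667
  W ⇒ negate

1. -89.745833, 160.316750
2. -33.141467, -167.758017
3. 45.768667, -110.149167
4. -23.643833, -167.798667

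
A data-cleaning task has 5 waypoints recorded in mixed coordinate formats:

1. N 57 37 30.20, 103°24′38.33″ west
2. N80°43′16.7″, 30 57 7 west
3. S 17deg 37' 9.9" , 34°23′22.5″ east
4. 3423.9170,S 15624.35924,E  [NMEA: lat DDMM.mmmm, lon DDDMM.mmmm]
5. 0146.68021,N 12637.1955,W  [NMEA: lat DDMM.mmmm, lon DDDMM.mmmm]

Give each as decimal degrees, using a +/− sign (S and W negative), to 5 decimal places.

Point 1:
  Latitude: 57° + 37/60 + 30.2/3600 = 57 + 0.616667 + 0.008389 = 57.625056
  N ⇒ keep positive
  Lon: 24′ + 38.33″ = 24.63883′; 103 + 24.63883/60 = 103.410647
  W → negative
Point 2:
  Lat: 80 + 43/60 + 16.7/3600 = 80.721306
  N ⇒ keep positive
  Lon: 57′ + 7″ = 57.11667′; 30 + 57.11667/60 = 30.951944
  hemisphere W, so the sign is −
Point 3:
  φ: 17 + 37/60 + 9.9/3600 = 17.619417
  hemisphere S, so the sign is −
  Longitude: 34 + 23/60 + 22.5/3600 = 34.389583
  E → positive
Point 4:
  Lat: degrees = first 2 digits = 34, minutes = 23.917; 34 + 23.917/60 = 34.398617
  S → negative
  Longitude: degrees = first 3 digits = 156, minutes = 24.35924; 156 + 24.35924/60 = 156.405987
  E ⇒ keep positive
Point 5:
  Lat: split at 2 digits → 01° and 46.68021′; 1 + 46.68021/60 = 1.778004
  N → positive
  Lon: split at 3 digits → 126° and 37.1955′; 126 + 37.1955/60 = 126.619925
  hemisphere W, so the sign is −

1. 57.62506, -103.41065
2. 80.72131, -30.95194
3. -17.61942, 34.38958
4. -34.39862, 156.40599
5. 1.77800, -126.61993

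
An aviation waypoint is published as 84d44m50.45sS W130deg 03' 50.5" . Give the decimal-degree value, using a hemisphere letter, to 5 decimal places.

φ: 84° + 44/60 + 50.45/3600 = 84 + 0.733333 + 0.014014 = 84.747347
Lon: 130° + 3/60 + 50.5/3600 = 130 + 0.050000 + 0.014028 = 130.064028

84.74735° S, 130.06403° W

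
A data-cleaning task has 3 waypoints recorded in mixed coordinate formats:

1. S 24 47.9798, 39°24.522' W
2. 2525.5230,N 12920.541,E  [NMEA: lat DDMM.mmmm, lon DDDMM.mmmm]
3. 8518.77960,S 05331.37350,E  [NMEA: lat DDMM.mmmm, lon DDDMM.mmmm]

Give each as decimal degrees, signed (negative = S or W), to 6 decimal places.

Point 1:
  Latitude: 24 + 47.9798/60 = 24.7996633
  hemisphere S, so the sign is −
  Lon: 24.522′ = 0.408700°; total 39.4087000
  W → negative
Point 2:
  φ: split at 2 digits → 25° and 25.523′; 25 + 25.523/60 = 25.4253833
  N → positive
  Lon: degrees = first 3 digits = 129, minutes = 20.541; 129 + 20.541/60 = 129.3423500
  E ⇒ keep positive
Point 3:
  Lat: split at 2 digits → 85° and 18.7796′; 85 + 18.7796/60 = 85.3129933
  S ⇒ negate
  Longitude: degrees = first 3 digits = 53, minutes = 31.3735; 53 + 31.3735/60 = 53.5228917
  E → positive

1. -24.799663, -39.408700
2. 25.425383, 129.342350
3. -85.312993, 53.522892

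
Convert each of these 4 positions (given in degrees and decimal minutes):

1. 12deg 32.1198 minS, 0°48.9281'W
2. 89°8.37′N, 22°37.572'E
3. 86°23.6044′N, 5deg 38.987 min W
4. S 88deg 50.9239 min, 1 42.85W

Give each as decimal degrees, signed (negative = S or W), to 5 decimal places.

Point 1:
  Latitude: 32.1198′ = 0.535330°; total 12.535330
  S → negative
  λ: 48.9281′ = 0.815468°; total 0.815468
  W ⇒ negate
Point 2:
  φ: 8.37′ = 0.139500°; total 89.139500
  N → positive
  Lon: 37.572′ = 0.626200°; total 22.626200
  E ⇒ keep positive
Point 3:
  φ: 86 + 23.6044/60 = 86.393407
  N → positive
  Longitude: 38.987′ = 0.649783°; total 5.649783
  W → negative
Point 4:
  Latitude: 88 + 50.9239/60 = 88.848732
  S → negative
  Longitude: 1 + 42.85/60 = 1.714167
  W ⇒ negate

1. -12.53533, -0.81547
2. 89.13950, 22.62620
3. 86.39341, -5.64978
4. -88.84873, -1.71417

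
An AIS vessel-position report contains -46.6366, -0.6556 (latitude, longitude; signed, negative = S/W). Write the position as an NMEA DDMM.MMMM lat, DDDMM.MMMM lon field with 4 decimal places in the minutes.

Latitude is negative → S; |value| = 46.636600
Lat: 46° + 0.636600 × 60 = 46° 38.196000′
Longitude is negative → W; |value| = 0.655600
λ: 0° + 0.655600 × 60 = 0° 39.336000′

4638.1960,S / 00039.3360,W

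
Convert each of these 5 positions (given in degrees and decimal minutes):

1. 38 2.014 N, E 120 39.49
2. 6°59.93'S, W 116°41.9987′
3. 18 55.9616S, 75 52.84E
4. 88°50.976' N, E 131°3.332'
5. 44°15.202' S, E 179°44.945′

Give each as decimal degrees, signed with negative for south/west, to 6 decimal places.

Point 1:
  Latitude: 38 + 2.014/60 = 38.0335667
  N ⇒ keep positive
  Longitude: 120 + 39.49/60 = 120.6581667
  E → positive
Point 2:
  φ: 59.93′ = 0.998833°; total 6.9988333
  hemisphere S, so the sign is −
  λ: 41.9987′ = 0.699978°; total 116.6999783
  W → negative
Point 3:
  Lat: 18 + 55.9616/60 = 18.9326933
  hemisphere S, so the sign is −
  Lon: 52.84′ = 0.880667°; total 75.8806667
  E → positive
Point 4:
  Lat: 50.976′ = 0.849600°; total 88.8496000
  N → positive
  λ: 131 + 3.332/60 = 131.0555333
  E → positive
Point 5:
  φ: 15.202′ = 0.253367°; total 44.2533667
  S → negative
  Lon: 179 + 44.945/60 = 179.7490833
  E → positive

1. 38.033567, 120.658167
2. -6.998833, -116.699978
3. -18.932693, 75.880667
4. 88.849600, 131.055533
5. -44.253367, 179.749083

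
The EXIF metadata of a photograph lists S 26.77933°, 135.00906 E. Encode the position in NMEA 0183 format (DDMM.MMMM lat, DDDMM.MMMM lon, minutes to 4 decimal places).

2646.7598,S / 13500.5436,E

Lat: 26° + 0.779330 × 60 = 26° 46.759800′
Lon: 135° + 0.009060 × 60 = 135° 0.543600′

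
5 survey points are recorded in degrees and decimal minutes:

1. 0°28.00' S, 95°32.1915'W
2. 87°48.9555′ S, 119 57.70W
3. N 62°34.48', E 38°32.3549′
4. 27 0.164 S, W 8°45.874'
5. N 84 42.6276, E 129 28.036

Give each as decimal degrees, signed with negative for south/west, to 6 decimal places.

1. -0.466667, -95.536525
2. -87.815925, -119.961667
3. 62.574667, 38.539248
4. -27.002733, -8.764567
5. 84.710460, 129.467267

Point 1:
  Lat: 0 + 28/60 = 0.4666667
  S → negative
  λ: 32.1915′ = 0.536525°; total 95.5365250
  hemisphere W, so the sign is −
Point 2:
  Lat: 87 + 48.9555/60 = 87.8159250
  S → negative
  Longitude: 57.7′ = 0.961667°; total 119.9616667
  W → negative
Point 3:
  φ: 34.48′ = 0.574667°; total 62.5746667
  N → positive
  Lon: 32.3549′ = 0.539248°; total 38.5392483
  E ⇒ keep positive
Point 4:
  Latitude: 27 + 0.164/60 = 27.0027333
  S → negative
  Lon: 8 + 45.874/60 = 8.7645667
  W ⇒ negate
Point 5:
  φ: 84 + 42.6276/60 = 84.7104600
  N ⇒ keep positive
  λ: 28.036′ = 0.467267°; total 129.4672667
  E → positive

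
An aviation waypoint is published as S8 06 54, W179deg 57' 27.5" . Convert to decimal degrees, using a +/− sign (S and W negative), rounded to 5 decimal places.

-8.11500, -179.95764

φ: 8° + 6/60 + 54/3600 = 8 + 0.100000 + 0.015000 = 8.115000
S ⇒ negate
Lon: 57′ + 27.5″ = 57.45833′; 179 + 57.45833/60 = 179.957639
W ⇒ negate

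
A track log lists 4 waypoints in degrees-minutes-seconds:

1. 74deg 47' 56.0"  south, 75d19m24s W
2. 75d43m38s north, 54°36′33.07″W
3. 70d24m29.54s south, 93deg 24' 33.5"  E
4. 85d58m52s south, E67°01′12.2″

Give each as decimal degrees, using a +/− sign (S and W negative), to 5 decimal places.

1. -74.79889, -75.32333
2. 75.72722, -54.60919
3. -70.40821, 93.40931
4. -85.98111, 67.02006

Point 1:
  φ: 74° + 47/60 + 56/3600 = 74 + 0.783333 + 0.015556 = 74.798889
  S ⇒ negate
  Longitude: 75° + 19/60 + 24/3600 = 75 + 0.316667 + 0.006667 = 75.323333
  W → negative
Point 2:
  Lat: 43′ + 38″ = 43.63333′; 75 + 43.63333/60 = 75.727222
  N ⇒ keep positive
  λ: 54° + 36/60 + 33.07/3600 = 54 + 0.600000 + 0.009186 = 54.609186
  W → negative
Point 3:
  Lat: 70 + 24/60 + 29.54/3600 = 70.408206
  S ⇒ negate
  λ: 24′ + 33.5″ = 24.55833′; 93 + 24.55833/60 = 93.409306
  E ⇒ keep positive
Point 4:
  Lat: 58′ + 52″ = 58.86667′; 85 + 58.86667/60 = 85.981111
  S ⇒ negate
  Lon: 67° + 1/60 + 12.2/3600 = 67 + 0.016667 + 0.003389 = 67.020056
  E → positive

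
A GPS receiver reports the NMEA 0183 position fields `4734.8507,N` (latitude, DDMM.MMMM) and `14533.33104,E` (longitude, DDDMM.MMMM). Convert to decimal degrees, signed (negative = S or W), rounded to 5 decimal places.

47.58085, 145.55552

Latitude: degrees = first 2 digits = 47, minutes = 34.8507; 47 + 34.8507/60 = 47.580845
N ⇒ keep positive
λ: degrees = first 3 digits = 145, minutes = 33.33104; 145 + 33.33104/60 = 145.555517
E ⇒ keep positive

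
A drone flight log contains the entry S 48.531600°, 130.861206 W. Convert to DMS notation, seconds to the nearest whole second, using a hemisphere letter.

48°31′54″ S, 130°51′40″ W

φ: 0.531600 × 60 = 31.89600′ → 31′, remainder × 60 = 53.76″
Lon: whole degrees 130; 51.67236′ → 51′ and 40.34″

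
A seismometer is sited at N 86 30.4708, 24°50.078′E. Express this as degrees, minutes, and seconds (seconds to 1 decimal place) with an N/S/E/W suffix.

86°30′28.2″ N, 24°50′4.7″ E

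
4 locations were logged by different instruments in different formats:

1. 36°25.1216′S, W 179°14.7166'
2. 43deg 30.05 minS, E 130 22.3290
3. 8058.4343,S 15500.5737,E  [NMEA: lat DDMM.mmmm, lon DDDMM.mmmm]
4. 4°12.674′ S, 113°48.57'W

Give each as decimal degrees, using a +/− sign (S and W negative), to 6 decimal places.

Point 1:
  Lat: 36 + 25.1216/60 = 36.4186933
  S → negative
  Longitude: 14.7166′ = 0.245277°; total 179.2452767
  W → negative
Point 2:
  φ: 30.05′ = 0.500833°; total 43.5008333
  S → negative
  Longitude: 130 + 22.329/60 = 130.3721500
  E → positive
Point 3:
  φ: split at 2 digits → 80° and 58.4343′; 80 + 58.4343/60 = 80.9739050
  S → negative
  λ: split at 3 digits → 155° and 0.5737′; 155 + 0.5737/60 = 155.0095617
  E → positive
Point 4:
  Latitude: 4 + 12.674/60 = 4.2112333
  hemisphere S, so the sign is −
  λ: 113 + 48.57/60 = 113.8095000
  W → negative

1. -36.418693, -179.245277
2. -43.500833, 130.372150
3. -80.973905, 155.009562
4. -4.211233, -113.809500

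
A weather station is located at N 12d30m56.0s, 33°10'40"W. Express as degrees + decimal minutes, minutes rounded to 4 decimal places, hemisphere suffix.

12° 30.9333′ N, 33° 10.6667′ W

φ: 30 + 56/60 = 30.933333′
λ: seconds/60 = 0.66667; minutes = 10 + 0.66667 = 10.666667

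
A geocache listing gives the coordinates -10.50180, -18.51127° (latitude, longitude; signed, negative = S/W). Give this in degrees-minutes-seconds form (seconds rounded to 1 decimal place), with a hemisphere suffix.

10°30′6.5″ S, 18°30′40.6″ W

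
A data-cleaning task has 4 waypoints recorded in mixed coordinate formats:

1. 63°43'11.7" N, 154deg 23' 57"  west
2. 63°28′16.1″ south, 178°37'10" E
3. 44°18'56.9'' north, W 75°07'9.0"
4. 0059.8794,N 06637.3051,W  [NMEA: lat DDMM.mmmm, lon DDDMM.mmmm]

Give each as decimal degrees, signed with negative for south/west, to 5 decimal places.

1. 63.71992, -154.39917
2. -63.47114, 178.61944
3. 44.31581, -75.11917
4. 0.99799, -66.62175

Point 1:
  Latitude: 63° + 43/60 + 11.7/3600 = 63 + 0.716667 + 0.003250 = 63.719917
  N ⇒ keep positive
  λ: 154° + 23/60 + 57/3600 = 154 + 0.383333 + 0.015833 = 154.399167
  hemisphere W, so the sign is −
Point 2:
  φ: 63 + 28/60 + 16.1/3600 = 63.471139
  S → negative
  Lon: 37′ + 10″ = 37.16667′; 178 + 37.16667/60 = 178.619444
  E → positive
Point 3:
  Lat: 18′ + 56.9″ = 18.94833′; 44 + 18.94833/60 = 44.315806
  N → positive
  λ: 75 + 7/60 + 9/3600 = 75.119167
  hemisphere W, so the sign is −
Point 4:
  Lat: split at 2 digits → 00° and 59.8794′; 0 + 59.8794/60 = 0.997990
  N ⇒ keep positive
  Longitude: degrees = first 3 digits = 66, minutes = 37.3051; 66 + 37.3051/60 = 66.621752
  W → negative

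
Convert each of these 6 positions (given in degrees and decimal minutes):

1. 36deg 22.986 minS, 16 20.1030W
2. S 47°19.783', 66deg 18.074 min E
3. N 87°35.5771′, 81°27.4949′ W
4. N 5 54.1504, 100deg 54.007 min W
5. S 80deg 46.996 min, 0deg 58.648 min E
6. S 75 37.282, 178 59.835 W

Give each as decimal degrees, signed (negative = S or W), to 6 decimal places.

Point 1:
  Lat: 36 + 22.986/60 = 36.3831000
  hemisphere S, so the sign is −
  Lon: 20.103′ = 0.335050°; total 16.3350500
  W ⇒ negate
Point 2:
  Lat: 19.783′ = 0.329717°; total 47.3297167
  S ⇒ negate
  Lon: 18.074′ = 0.301233°; total 66.3012333
  E ⇒ keep positive
Point 3:
  Latitude: 87 + 35.5771/60 = 87.5929517
  N ⇒ keep positive
  Longitude: 81 + 27.4949/60 = 81.4582483
  hemisphere W, so the sign is −
Point 4:
  Latitude: 5 + 54.1504/60 = 5.9025067
  N ⇒ keep positive
  Longitude: 100 + 54.007/60 = 100.9001167
  W → negative
Point 5:
  φ: 46.996′ = 0.783267°; total 80.7832667
  S ⇒ negate
  Longitude: 0 + 58.648/60 = 0.9774667
  E → positive
Point 6:
  Latitude: 75 + 37.282/60 = 75.6213667
  S → negative
  Longitude: 59.835′ = 0.997250°; total 178.9972500
  W ⇒ negate

1. -36.383100, -16.335050
2. -47.329717, 66.301233
3. 87.592952, -81.458248
4. 5.902507, -100.900117
5. -80.783267, 0.977467
6. -75.621367, -178.997250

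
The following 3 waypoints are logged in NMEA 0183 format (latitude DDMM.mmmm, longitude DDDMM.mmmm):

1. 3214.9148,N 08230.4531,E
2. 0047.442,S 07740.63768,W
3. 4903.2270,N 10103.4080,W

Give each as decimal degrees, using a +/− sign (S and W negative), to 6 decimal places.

1. 32.248580, 82.507552
2. -0.790700, -77.677295
3. 49.053783, -101.056800

Point 1:
  φ: degrees = first 2 digits = 32, minutes = 14.9148; 32 + 14.9148/60 = 32.2485800
  N ⇒ keep positive
  λ: split at 3 digits → 082° and 30.4531′; 82 + 30.4531/60 = 82.5075517
  E ⇒ keep positive
Point 2:
  φ: split at 2 digits → 00° and 47.442′; 0 + 47.442/60 = 0.7907000
  hemisphere S, so the sign is −
  Lon: split at 3 digits → 077° and 40.63768′; 77 + 40.63768/60 = 77.6772947
  W ⇒ negate
Point 3:
  Lat: split at 2 digits → 49° and 3.227′; 49 + 3.227/60 = 49.0537833
  N ⇒ keep positive
  Longitude: degrees = first 3 digits = 101, minutes = 3.408; 101 + 3.408/60 = 101.0568000
  W ⇒ negate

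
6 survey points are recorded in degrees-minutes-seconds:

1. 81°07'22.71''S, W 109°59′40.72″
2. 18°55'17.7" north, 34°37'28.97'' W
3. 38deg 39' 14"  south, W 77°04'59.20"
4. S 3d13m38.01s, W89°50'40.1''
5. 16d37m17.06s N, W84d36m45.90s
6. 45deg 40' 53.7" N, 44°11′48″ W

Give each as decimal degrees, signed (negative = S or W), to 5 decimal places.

Point 1:
  φ: 7′ + 22.71″ = 7.37850′; 81 + 7.37850/60 = 81.122975
  S → negative
  Lon: 59′ + 40.72″ = 59.67867′; 109 + 59.67867/60 = 109.994644
  W ⇒ negate
Point 2:
  Lat: 55′ + 17.7″ = 55.29500′; 18 + 55.29500/60 = 18.921583
  N → positive
  Longitude: 34° + 37/60 + 28.97/3600 = 34 + 0.616667 + 0.008047 = 34.624714
  W ⇒ negate
Point 3:
  φ: 38° + 39/60 + 14/3600 = 38 + 0.650000 + 0.003889 = 38.653889
  hemisphere S, so the sign is −
  λ: 77° + 4/60 + 59.2/3600 = 77 + 0.066667 + 0.016444 = 77.083111
  W → negative
Point 4:
  Lat: 13′ + 38.01″ = 13.63350′; 3 + 13.63350/60 = 3.227225
  S ⇒ negate
  Lon: 50′ + 40.1″ = 50.66833′; 89 + 50.66833/60 = 89.844472
  W ⇒ negate
Point 5:
  Lat: 37′ + 17.06″ = 37.28433′; 16 + 37.28433/60 = 16.621406
  N → positive
  Lon: 84 + 36/60 + 45.9/3600 = 84.612750
  W ⇒ negate
Point 6:
  Latitude: 45 + 40/60 + 53.7/3600 = 45.681583
  N → positive
  Lon: 44 + 11/60 + 48/3600 = 44.196667
  hemisphere W, so the sign is −

1. -81.12298, -109.99464
2. 18.92158, -34.62471
3. -38.65389, -77.08311
4. -3.22723, -89.84447
5. 16.62141, -84.61275
6. 45.68158, -44.19667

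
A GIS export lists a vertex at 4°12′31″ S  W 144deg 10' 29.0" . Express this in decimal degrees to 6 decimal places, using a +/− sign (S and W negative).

-4.208611, -144.174722

Latitude: 12′ + 31″ = 12.51667′; 4 + 12.51667/60 = 4.2086111
hemisphere S, so the sign is −
λ: 144° + 10/60 + 29/3600 = 144 + 0.166667 + 0.008056 = 144.1747222
W → negative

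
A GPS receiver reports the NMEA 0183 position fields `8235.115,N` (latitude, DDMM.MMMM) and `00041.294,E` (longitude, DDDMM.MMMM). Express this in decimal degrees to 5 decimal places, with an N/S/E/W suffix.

82.58525° N, 0.68823° E

φ: split at 2 digits → 82° and 35.115′; 82 + 35.115/60 = 82.585250
λ: degrees = first 3 digits = 0, minutes = 41.294; 0 + 41.294/60 = 0.688233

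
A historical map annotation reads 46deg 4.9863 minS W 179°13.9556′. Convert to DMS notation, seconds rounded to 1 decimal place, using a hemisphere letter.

φ: 4.98630′ → 4′ and 0.98630 × 60 = 59.178″
Lon: 13.95560′ → 13′ and 0.95560 × 60 = 57.336″

46°04′59.2″ S, 179°13′57.3″ W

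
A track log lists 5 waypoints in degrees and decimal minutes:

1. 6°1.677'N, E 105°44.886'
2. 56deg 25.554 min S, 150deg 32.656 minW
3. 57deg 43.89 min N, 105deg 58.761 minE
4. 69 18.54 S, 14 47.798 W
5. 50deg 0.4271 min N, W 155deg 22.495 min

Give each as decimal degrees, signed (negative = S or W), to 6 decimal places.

Point 1:
  Lat: 1.677′ = 0.027950°; total 6.0279500
  N → positive
  Lon: 44.886′ = 0.748100°; total 105.7481000
  E ⇒ keep positive
Point 2:
  Latitude: 25.554′ = 0.425900°; total 56.4259000
  S ⇒ negate
  λ: 150 + 32.656/60 = 150.5442667
  W ⇒ negate
Point 3:
  φ: 57 + 43.89/60 = 57.7315000
  N → positive
  Longitude: 105 + 58.761/60 = 105.9793500
  E ⇒ keep positive
Point 4:
  Latitude: 18.54′ = 0.309000°; total 69.3090000
  S ⇒ negate
  Longitude: 47.798′ = 0.796633°; total 14.7966333
  hemisphere W, so the sign is −
Point 5:
  Lat: 50 + 0.4271/60 = 50.0071183
  N ⇒ keep positive
  λ: 22.495′ = 0.374917°; total 155.3749167
  W → negative

1. 6.027950, 105.748100
2. -56.425900, -150.544267
3. 57.731500, 105.979350
4. -69.309000, -14.796633
5. 50.007118, -155.374917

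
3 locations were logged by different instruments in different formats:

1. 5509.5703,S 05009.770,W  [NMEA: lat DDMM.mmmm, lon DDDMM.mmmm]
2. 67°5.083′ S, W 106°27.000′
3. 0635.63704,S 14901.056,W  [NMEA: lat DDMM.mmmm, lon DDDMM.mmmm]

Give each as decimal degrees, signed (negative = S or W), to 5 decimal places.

1. -55.15951, -50.16283
2. -67.08472, -106.45000
3. -6.59395, -149.01760

Point 1:
  Lat: degrees = first 2 digits = 55, minutes = 9.5703; 55 + 9.5703/60 = 55.159505
  S → negative
  λ: split at 3 digits → 050° and 9.77′; 50 + 9.77/60 = 50.162833
  hemisphere W, so the sign is −
Point 2:
  φ: 5.083′ = 0.084717°; total 67.084717
  S → negative
  Longitude: 27′ = 0.450000°; total 106.450000
  hemisphere W, so the sign is −
Point 3:
  Lat: split at 2 digits → 06° and 35.63704′; 6 + 35.63704/60 = 6.593951
  hemisphere S, so the sign is −
  λ: degrees = first 3 digits = 149, minutes = 1.056; 149 + 1.056/60 = 149.017600
  hemisphere W, so the sign is −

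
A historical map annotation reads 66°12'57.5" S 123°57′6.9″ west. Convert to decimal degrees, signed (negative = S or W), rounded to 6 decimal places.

Lat: 66° + 12/60 + 57.5/3600 = 66 + 0.200000 + 0.015972 = 66.2159722
S → negative
Longitude: 123 + 57/60 + 6.9/3600 = 123.9519167
W ⇒ negate

-66.215972, -123.951917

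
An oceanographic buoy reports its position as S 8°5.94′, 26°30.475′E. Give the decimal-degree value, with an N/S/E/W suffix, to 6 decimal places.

8.099000° S, 26.507917° E

Lat: 5.94′ = 0.099000°; total 8.0990000
Longitude: 26 + 30.475/60 = 26.5079167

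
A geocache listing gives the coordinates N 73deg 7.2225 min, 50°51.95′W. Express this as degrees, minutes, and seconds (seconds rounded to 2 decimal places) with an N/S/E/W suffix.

73°07′13.35″ N, 50°51′57.00″ W

Latitude: 7.22250′ → 7′ and 0.22250 × 60 = 13.3500″
λ: fractional minutes 0.95000 × 60 = 57.0000″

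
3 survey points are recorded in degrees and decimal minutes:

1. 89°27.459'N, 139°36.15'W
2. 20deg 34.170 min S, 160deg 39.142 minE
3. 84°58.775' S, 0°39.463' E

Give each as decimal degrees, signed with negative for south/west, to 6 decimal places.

Point 1:
  Lat: 89 + 27.459/60 = 89.4576500
  N ⇒ keep positive
  Lon: 139 + 36.15/60 = 139.6025000
  W → negative
Point 2:
  Latitude: 34.17′ = 0.569500°; total 20.5695000
  hemisphere S, so the sign is −
  λ: 39.142′ = 0.652367°; total 160.6523667
  E ⇒ keep positive
Point 3:
  Lat: 58.775′ = 0.979583°; total 84.9795833
  S ⇒ negate
  λ: 39.463′ = 0.657717°; total 0.6577167
  E ⇒ keep positive

1. 89.457650, -139.602500
2. -20.569500, 160.652367
3. -84.979583, 0.657717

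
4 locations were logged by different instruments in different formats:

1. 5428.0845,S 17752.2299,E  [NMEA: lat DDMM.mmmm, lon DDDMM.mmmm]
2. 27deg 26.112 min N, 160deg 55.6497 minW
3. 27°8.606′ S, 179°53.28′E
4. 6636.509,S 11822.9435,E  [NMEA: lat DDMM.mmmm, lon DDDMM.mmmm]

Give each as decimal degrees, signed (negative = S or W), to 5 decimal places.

1. -54.46808, 177.87050
2. 27.43520, -160.92750
3. -27.14343, 179.88800
4. -66.60848, 118.38239

Point 1:
  Latitude: split at 2 digits → 54° and 28.0845′; 54 + 28.0845/60 = 54.468075
  hemisphere S, so the sign is −
  λ: split at 3 digits → 177° and 52.2299′; 177 + 52.2299/60 = 177.870498
  E → positive
Point 2:
  Latitude: 27 + 26.112/60 = 27.435200
  N ⇒ keep positive
  λ: 160 + 55.6497/60 = 160.927495
  W → negative
Point 3:
  φ: 8.606′ = 0.143433°; total 27.143433
  S → negative
  Lon: 53.28′ = 0.888000°; total 179.888000
  E ⇒ keep positive
Point 4:
  Lat: split at 2 digits → 66° and 36.509′; 66 + 36.509/60 = 66.608483
  S → negative
  Longitude: degrees = first 3 digits = 118, minutes = 22.9435; 118 + 22.9435/60 = 118.382392
  E ⇒ keep positive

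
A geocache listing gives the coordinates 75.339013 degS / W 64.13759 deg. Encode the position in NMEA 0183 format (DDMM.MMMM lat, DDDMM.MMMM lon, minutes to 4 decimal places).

7520.3408,S / 06408.2554,W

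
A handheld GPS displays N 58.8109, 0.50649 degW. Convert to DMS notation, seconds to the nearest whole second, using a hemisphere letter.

φ: 0.810900 × 60 = 48.65400′ → 48′, remainder × 60 = 39.24″
Lon: 0.506490° → 30.38940′; 0.38940 × 60 = 23.36″

58°48′39″ N, 0°30′23″ W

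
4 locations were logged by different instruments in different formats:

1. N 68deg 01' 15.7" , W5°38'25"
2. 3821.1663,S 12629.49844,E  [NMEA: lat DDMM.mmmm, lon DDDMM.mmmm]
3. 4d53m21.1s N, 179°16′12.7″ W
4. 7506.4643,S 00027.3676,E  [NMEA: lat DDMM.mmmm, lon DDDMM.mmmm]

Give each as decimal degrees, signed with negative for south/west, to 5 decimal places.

Point 1:
  Latitude: 68° + 1/60 + 15.7/3600 = 68 + 0.016667 + 0.004361 = 68.021028
  N → positive
  λ: 38′ + 25″ = 38.41667′; 5 + 38.41667/60 = 5.640278
  W → negative
Point 2:
  Latitude: degrees = first 2 digits = 38, minutes = 21.1663; 38 + 21.1663/60 = 38.352772
  S ⇒ negate
  λ: degrees = first 3 digits = 126, minutes = 29.49844; 126 + 29.49844/60 = 126.491641
  E ⇒ keep positive
Point 3:
  Latitude: 4° + 53/60 + 21.1/3600 = 4 + 0.883333 + 0.005861 = 4.889194
  N ⇒ keep positive
  Longitude: 16′ + 12.7″ = 16.21167′; 179 + 16.21167/60 = 179.270194
  hemisphere W, so the sign is −
Point 4:
  Lat: split at 2 digits → 75° and 6.4643′; 75 + 6.4643/60 = 75.107738
  hemisphere S, so the sign is −
  Lon: split at 3 digits → 000° and 27.3676′; 0 + 27.3676/60 = 0.456127
  E ⇒ keep positive

1. 68.02103, -5.64028
2. -38.35277, 126.49164
3. 4.88919, -179.27019
4. -75.10774, 0.45613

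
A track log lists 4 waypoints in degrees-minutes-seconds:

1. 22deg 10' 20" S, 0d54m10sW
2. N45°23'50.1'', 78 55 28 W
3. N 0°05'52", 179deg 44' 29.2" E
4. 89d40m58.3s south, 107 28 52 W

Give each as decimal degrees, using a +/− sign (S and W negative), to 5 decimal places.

1. -22.17222, -0.90278
2. 45.39725, -78.92444
3. 0.09778, 179.74144
4. -89.68286, -107.48111

Point 1:
  Lat: 10′ + 20″ = 10.33333′; 22 + 10.33333/60 = 22.172222
  hemisphere S, so the sign is −
  Longitude: 0 + 54/60 + 10/3600 = 0.902778
  W ⇒ negate
Point 2:
  Lat: 23′ + 50.1″ = 23.83500′; 45 + 23.83500/60 = 45.397250
  N ⇒ keep positive
  Longitude: 78° + 55/60 + 28/3600 = 78 + 0.916667 + 0.007778 = 78.924444
  hemisphere W, so the sign is −
Point 3:
  φ: 0° + 5/60 + 52/3600 = 0 + 0.083333 + 0.014444 = 0.097778
  N → positive
  Longitude: 44′ + 29.2″ = 44.48667′; 179 + 44.48667/60 = 179.741444
  E → positive
Point 4:
  Lat: 89 + 40/60 + 58.3/3600 = 89.682861
  hemisphere S, so the sign is −
  Lon: 107° + 28/60 + 52/3600 = 107 + 0.466667 + 0.014444 = 107.481111
  W → negative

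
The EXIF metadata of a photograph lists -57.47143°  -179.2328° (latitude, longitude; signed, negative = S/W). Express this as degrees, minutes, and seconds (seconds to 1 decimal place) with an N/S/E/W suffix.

57°28′17.1″ S, 179°13′58.1″ W

Latitude is negative → S; |value| = 57.471430
Lat: 0.471430 × 60 = 28.28580′ → 28′, remainder × 60 = 17.148″
Longitude is negative → W; |value| = 179.232800
λ: 0.232800° → 13.96800′; 0.96800 × 60 = 58.080″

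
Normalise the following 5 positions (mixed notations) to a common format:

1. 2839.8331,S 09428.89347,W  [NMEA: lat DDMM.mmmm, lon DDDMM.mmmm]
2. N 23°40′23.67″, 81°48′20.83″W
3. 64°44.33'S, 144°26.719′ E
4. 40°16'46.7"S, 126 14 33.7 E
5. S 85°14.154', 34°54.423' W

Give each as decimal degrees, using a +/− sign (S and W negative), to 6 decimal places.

Point 1:
  φ: degrees = first 2 digits = 28, minutes = 39.8331; 28 + 39.8331/60 = 28.6638850
  S → negative
  Longitude: split at 3 digits → 094° and 28.89347′; 94 + 28.89347/60 = 94.4815578
  hemisphere W, so the sign is −
Point 2:
  Latitude: 23 + 40/60 + 23.67/3600 = 23.6732417
  N → positive
  Lon: 81 + 48/60 + 20.83/3600 = 81.8057861
  hemisphere W, so the sign is −
Point 3:
  Latitude: 64 + 44.33/60 = 64.7388333
  S → negative
  Lon: 26.719′ = 0.445317°; total 144.4453167
  E → positive
Point 4:
  φ: 16′ + 46.7″ = 16.77833′; 40 + 16.77833/60 = 40.2796389
  S → negative
  Lon: 126° + 14/60 + 33.7/3600 = 126 + 0.233333 + 0.009361 = 126.2426944
  E ⇒ keep positive
Point 5:
  φ: 85 + 14.154/60 = 85.2359000
  S → negative
  Longitude: 54.423′ = 0.907050°; total 34.9070500
  hemisphere W, so the sign is −

1. -28.663885, -94.481558
2. 23.673242, -81.805786
3. -64.738833, 144.445317
4. -40.279639, 126.242694
5. -85.235900, -34.907050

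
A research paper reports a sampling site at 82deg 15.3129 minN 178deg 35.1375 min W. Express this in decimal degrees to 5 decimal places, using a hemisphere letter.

82.25522° N, 178.58563° W

Latitude: 15.3129′ = 0.255215°; total 82.255215
Lon: 35.1375′ = 0.585625°; total 178.585625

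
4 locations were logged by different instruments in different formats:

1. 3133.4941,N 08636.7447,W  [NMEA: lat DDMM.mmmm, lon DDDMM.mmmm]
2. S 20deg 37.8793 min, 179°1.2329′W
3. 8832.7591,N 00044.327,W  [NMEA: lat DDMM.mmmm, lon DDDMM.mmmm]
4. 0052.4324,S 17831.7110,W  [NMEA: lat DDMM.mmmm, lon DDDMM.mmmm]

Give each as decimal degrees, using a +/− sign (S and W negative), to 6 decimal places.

Point 1:
  φ: degrees = first 2 digits = 31, minutes = 33.4941; 31 + 33.4941/60 = 31.5582350
  N ⇒ keep positive
  λ: split at 3 digits → 086° and 36.7447′; 86 + 36.7447/60 = 86.6124117
  hemisphere W, so the sign is −
Point 2:
  Latitude: 20 + 37.8793/60 = 20.6313217
  S → negative
  Longitude: 1.2329′ = 0.020548°; total 179.0205483
  hemisphere W, so the sign is −
Point 3:
  φ: degrees = first 2 digits = 88, minutes = 32.7591; 88 + 32.7591/60 = 88.5459850
  N ⇒ keep positive
  Lon: degrees = first 3 digits = 0, minutes = 44.327; 0 + 44.327/60 = 0.7387833
  W ⇒ negate
Point 4:
  Latitude: degrees = first 2 digits = 0, minutes = 52.4324; 0 + 52.4324/60 = 0.8738733
  S → negative
  λ: degrees = first 3 digits = 178, minutes = 31.711; 178 + 31.711/60 = 178.5285167
  hemisphere W, so the sign is −

1. 31.558235, -86.612412
2. -20.631322, -179.020548
3. 88.545985, -0.738783
4. -0.873873, -178.528517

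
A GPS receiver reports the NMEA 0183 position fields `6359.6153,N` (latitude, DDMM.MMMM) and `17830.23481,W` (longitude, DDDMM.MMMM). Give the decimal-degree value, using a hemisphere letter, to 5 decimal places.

63.99359° N, 178.50391° W

Latitude: degrees = first 2 digits = 63, minutes = 59.6153; 63 + 59.6153/60 = 63.993588
Lon: degrees = first 3 digits = 178, minutes = 30.23481; 178 + 30.23481/60 = 178.503914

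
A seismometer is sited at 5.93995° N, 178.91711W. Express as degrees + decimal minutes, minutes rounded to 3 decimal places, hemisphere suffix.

5° 56.397′ N, 178° 55.027′ W

Latitude: 5° + 0.939950 × 60 = 5° 56.39700′
Lon: 178° + 0.917110 × 60 = 178° 55.02660′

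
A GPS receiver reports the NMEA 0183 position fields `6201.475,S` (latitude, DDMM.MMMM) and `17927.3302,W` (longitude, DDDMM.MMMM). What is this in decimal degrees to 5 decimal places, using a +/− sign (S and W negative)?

Lat: degrees = first 2 digits = 62, minutes = 1.475; 62 + 1.475/60 = 62.024583
S → negative
Lon: degrees = first 3 digits = 179, minutes = 27.3302; 179 + 27.3302/60 = 179.455503
hemisphere W, so the sign is −

-62.02458, -179.45550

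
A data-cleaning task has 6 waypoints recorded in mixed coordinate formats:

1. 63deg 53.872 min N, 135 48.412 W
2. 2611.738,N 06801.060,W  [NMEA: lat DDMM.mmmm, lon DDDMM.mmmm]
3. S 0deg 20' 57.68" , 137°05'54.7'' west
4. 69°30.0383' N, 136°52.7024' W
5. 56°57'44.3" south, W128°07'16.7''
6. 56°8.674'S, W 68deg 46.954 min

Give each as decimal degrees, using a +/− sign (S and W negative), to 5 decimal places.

Point 1:
  φ: 53.872′ = 0.897867°; total 63.897867
  N ⇒ keep positive
  Lon: 135 + 48.412/60 = 135.806867
  W → negative
Point 2:
  φ: degrees = first 2 digits = 26, minutes = 11.738; 26 + 11.738/60 = 26.195633
  N ⇒ keep positive
  Longitude: degrees = first 3 digits = 68, minutes = 1.06; 68 + 1.06/60 = 68.017667
  W ⇒ negate
Point 3:
  Lat: 0° + 20/60 + 57.68/3600 = 0 + 0.333333 + 0.016022 = 0.349356
  hemisphere S, so the sign is −
  λ: 137 + 5/60 + 54.7/3600 = 137.098528
  W → negative
Point 4:
  Latitude: 69 + 30.0383/60 = 69.500638
  N ⇒ keep positive
  Longitude: 52.7024′ = 0.878373°; total 136.878373
  hemisphere W, so the sign is −
Point 5:
  φ: 56° + 57/60 + 44.3/3600 = 56 + 0.950000 + 0.012306 = 56.962306
  hemisphere S, so the sign is −
  λ: 128° + 7/60 + 16.7/3600 = 128 + 0.116667 + 0.004639 = 128.121306
  hemisphere W, so the sign is −
Point 6:
  φ: 8.674′ = 0.144567°; total 56.144567
  S → negative
  λ: 46.954′ = 0.782567°; total 68.782567
  hemisphere W, so the sign is −

1. 63.89787, -135.80687
2. 26.19563, -68.01767
3. -0.34936, -137.09853
4. 69.50064, -136.87837
5. -56.96231, -128.12131
6. -56.14457, -68.78257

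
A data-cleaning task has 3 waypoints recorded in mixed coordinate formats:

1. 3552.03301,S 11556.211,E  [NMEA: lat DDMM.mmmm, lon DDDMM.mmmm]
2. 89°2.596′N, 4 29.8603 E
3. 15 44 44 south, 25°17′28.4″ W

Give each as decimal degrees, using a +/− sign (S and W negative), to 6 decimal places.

1. -35.867217, 115.936850
2. 89.043267, 4.497672
3. -15.745556, -25.291222

Point 1:
  Latitude: split at 2 digits → 35° and 52.03301′; 35 + 52.03301/60 = 35.8672168
  hemisphere S, so the sign is −
  Longitude: split at 3 digits → 115° and 56.211′; 115 + 56.211/60 = 115.9368500
  E ⇒ keep positive
Point 2:
  φ: 89 + 2.596/60 = 89.0432667
  N ⇒ keep positive
  Lon: 4 + 29.8603/60 = 4.4976717
  E ⇒ keep positive
Point 3:
  φ: 15° + 44/60 + 44/3600 = 15 + 0.733333 + 0.012222 = 15.7455556
  hemisphere S, so the sign is −
  Lon: 25 + 17/60 + 28.4/3600 = 25.2912222
  hemisphere W, so the sign is −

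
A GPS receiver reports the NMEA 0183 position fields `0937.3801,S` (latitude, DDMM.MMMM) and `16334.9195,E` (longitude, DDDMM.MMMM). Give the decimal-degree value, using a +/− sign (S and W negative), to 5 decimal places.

-9.62300, 163.58199

Lat: split at 2 digits → 09° and 37.3801′; 9 + 37.3801/60 = 9.623002
S ⇒ negate
Lon: degrees = first 3 digits = 163, minutes = 34.9195; 163 + 34.9195/60 = 163.581992
E ⇒ keep positive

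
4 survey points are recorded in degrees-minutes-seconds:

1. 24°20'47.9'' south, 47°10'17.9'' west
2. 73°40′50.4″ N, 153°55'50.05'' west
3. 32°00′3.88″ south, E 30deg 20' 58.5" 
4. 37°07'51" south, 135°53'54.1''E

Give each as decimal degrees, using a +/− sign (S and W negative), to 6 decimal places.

1. -24.346639, -47.171639
2. 73.680667, -153.930569
3. -32.001078, 30.349583
4. -37.130833, 135.898361

Point 1:
  Lat: 24 + 20/60 + 47.9/3600 = 24.3466389
  S ⇒ negate
  λ: 10′ + 17.9″ = 10.29833′; 47 + 10.29833/60 = 47.1716389
  hemisphere W, so the sign is −
Point 2:
  Latitude: 73° + 40/60 + 50.4/3600 = 73 + 0.666667 + 0.014000 = 73.6806667
  N → positive
  Lon: 153 + 55/60 + 50.05/3600 = 153.9305694
  W → negative
Point 3:
  Latitude: 32 + 0/60 + 3.88/3600 = 32.0010778
  hemisphere S, so the sign is −
  Lon: 30° + 20/60 + 58.5/3600 = 30 + 0.333333 + 0.016250 = 30.3495833
  E → positive
Point 4:
  Lat: 7′ + 51″ = 7.85000′; 37 + 7.85000/60 = 37.1308333
  S → negative
  λ: 135° + 53/60 + 54.1/3600 = 135 + 0.883333 + 0.015028 = 135.8983611
  E → positive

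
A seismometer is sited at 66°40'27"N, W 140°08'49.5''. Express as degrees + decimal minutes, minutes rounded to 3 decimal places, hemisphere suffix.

Latitude: 40 + 27/60 = 40.45000′
Lon: 8 + 49.5/60 = 8.82500′

66° 40.450′ N, 140° 8.825′ W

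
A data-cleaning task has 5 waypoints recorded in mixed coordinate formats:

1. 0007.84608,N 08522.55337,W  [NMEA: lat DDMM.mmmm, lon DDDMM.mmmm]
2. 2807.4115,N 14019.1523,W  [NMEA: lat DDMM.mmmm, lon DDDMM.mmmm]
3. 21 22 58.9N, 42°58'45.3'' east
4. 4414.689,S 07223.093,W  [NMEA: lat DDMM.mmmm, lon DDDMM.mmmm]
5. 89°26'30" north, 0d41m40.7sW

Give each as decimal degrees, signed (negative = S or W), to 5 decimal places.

1. 0.13077, -85.37589
2. 28.12353, -140.31921
3. 21.38303, 42.97925
4. -44.24482, -72.38488
5. 89.44167, -0.69464

Point 1:
  Latitude: degrees = first 2 digits = 0, minutes = 7.84608; 0 + 7.84608/60 = 0.130768
  N → positive
  Lon: degrees = first 3 digits = 85, minutes = 22.55337; 85 + 22.55337/60 = 85.375890
  hemisphere W, so the sign is −
Point 2:
  Latitude: split at 2 digits → 28° and 7.4115′; 28 + 7.4115/60 = 28.123525
  N → positive
  Lon: degrees = first 3 digits = 140, minutes = 19.1523; 140 + 19.1523/60 = 140.319205
  W → negative
Point 3:
  Latitude: 21 + 22/60 + 58.9/3600 = 21.383028
  N → positive
  λ: 58′ + 45.3″ = 58.75500′; 42 + 58.75500/60 = 42.979250
  E ⇒ keep positive
Point 4:
  Latitude: split at 2 digits → 44° and 14.689′; 44 + 14.689/60 = 44.244817
  S ⇒ negate
  λ: degrees = first 3 digits = 72, minutes = 23.093; 72 + 23.093/60 = 72.384883
  hemisphere W, so the sign is −
Point 5:
  Latitude: 26′ + 30″ = 26.50000′; 89 + 26.50000/60 = 89.441667
  N → positive
  λ: 0° + 41/60 + 40.7/3600 = 0 + 0.683333 + 0.011306 = 0.694639
  hemisphere W, so the sign is −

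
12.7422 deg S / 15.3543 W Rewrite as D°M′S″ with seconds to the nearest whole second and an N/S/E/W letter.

φ: whole degrees 12; 44.53200′ → 44′ and 31.92″
Lon: 0.354300 × 60 = 21.25800′ → 21′, remainder × 60 = 15.48″

12°44′32″ S, 15°21′15″ W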